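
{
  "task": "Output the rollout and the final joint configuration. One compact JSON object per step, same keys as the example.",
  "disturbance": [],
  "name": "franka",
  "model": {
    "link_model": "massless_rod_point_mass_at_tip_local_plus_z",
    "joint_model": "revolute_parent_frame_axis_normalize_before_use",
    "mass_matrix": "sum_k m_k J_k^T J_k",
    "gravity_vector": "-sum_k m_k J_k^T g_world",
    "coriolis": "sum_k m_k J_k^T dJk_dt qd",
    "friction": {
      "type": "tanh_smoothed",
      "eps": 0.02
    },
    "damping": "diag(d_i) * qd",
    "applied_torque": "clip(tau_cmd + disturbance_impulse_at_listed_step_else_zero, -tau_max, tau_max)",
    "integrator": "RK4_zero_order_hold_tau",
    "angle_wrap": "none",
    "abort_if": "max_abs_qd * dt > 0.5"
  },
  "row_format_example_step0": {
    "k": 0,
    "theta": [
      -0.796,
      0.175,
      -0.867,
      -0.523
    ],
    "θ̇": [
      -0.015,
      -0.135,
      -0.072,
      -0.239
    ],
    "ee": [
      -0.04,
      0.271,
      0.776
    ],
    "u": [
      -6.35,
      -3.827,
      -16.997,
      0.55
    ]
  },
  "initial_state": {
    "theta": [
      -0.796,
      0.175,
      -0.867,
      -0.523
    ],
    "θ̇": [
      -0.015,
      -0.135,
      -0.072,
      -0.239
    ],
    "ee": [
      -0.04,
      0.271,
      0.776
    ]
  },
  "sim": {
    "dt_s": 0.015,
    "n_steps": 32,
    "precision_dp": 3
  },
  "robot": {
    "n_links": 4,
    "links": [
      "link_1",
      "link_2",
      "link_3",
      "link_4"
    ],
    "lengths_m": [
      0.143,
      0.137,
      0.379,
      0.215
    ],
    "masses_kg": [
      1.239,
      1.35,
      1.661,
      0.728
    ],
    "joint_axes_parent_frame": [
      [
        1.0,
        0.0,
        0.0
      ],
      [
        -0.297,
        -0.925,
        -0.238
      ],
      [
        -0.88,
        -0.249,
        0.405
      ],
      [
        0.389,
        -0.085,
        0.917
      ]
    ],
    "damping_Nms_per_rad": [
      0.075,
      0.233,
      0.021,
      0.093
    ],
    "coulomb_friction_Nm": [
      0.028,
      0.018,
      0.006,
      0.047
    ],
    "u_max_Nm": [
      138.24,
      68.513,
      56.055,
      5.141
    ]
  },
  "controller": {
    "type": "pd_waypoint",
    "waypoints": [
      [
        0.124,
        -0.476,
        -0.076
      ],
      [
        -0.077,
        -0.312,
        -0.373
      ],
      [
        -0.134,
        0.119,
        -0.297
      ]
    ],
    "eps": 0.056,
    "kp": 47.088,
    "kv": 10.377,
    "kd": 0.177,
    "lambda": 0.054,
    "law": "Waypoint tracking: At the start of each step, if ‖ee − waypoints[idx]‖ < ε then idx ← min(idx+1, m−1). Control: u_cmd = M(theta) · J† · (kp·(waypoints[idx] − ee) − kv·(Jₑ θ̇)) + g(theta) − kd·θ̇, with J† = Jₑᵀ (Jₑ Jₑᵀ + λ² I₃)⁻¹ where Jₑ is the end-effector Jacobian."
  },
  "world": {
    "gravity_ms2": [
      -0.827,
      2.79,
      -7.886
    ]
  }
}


{"k":1,"theta":[-0.817,0.171,-0.903,-0.524],"\u03b8\u0307":[-2.763,-0.406,-4.71,-0.013],"ee":[-0.037,0.267,0.773],"u":[-3.478,-4.142,-14.442,0.415]}
{"k":2,"theta":[-0.874,0.162,-1.0,-0.523],"\u03b8\u0307":[-4.827,-0.894,-8.013,0.157],"ee":[-0.035,0.257,0.763],"u":[1.502,-5.155,-13.367,0.3]}
{"k":3,"theta":[-0.957,0.143,-1.136,-0.522],"\u03b8\u0307":[-6.229,-1.712,-10.05,0.055],"ee":[-0.031,0.241,0.746],"u":[6.966,-6.109,-12.688,0.233]}
{"k":4,"theta":[-1.058,0.108,-1.295,-0.523],"\u03b8\u0307":[-7.106,-2.973,-11.098,-0.126],"ee":[-0.027,0.222,0.724],"u":[11.399,-6.712,-11.514,0.151]}
{"k":5,"theta":[-1.168,0.051,-1.464,-0.53],"\u03b8\u0307":[-7.606,-4.835,-11.471,-0.961],"ee":[-0.023,0.2,0.696],"u":[14.39,-6.799,-9.511,0.147]}
{"k":6,"theta":[-1.284,-0.041,-1.635,-0.557],"\u03b8\u0307":[-7.815,-7.577,-11.334,-2.9],"ee":[-0.02,0.177,0.664],"u":[15.904,-6.479,-6.452,0.273]}
{"k":7,"theta":[-1.4,-0.181,-1.8,-0.623],"\u03b8\u0307":[-7.673,-11.381,-10.609,-6.434],"ee":[-0.019,0.151,0.63],"u":[15.994,-5.955,-1.911,0.593]}
{"k":8,"theta":[-1.51,-0.383,-1.948,-0.754],"\u03b8\u0307":[-6.954,-15.447,-8.976,-11.515],"ee":[-0.023,0.125,0.595],"u":[14.854,-5.438,4.797,1.136]}
{"k":9,"theta":[-1.605,-0.634,-2.064,-0.955],"\u03b8\u0307":[-5.626,-17.65,-6.422,-15.258],"ee":[-0.033,0.1,0.562],"u":[14.238,-5.195,13.514,1.59]}
{"k":10,"theta":[-1.678,-0.899,-2.139,-1.186],"\u03b8\u0307":[-4.2,-17.373,-3.801,-15.119],"ee":[-0.052,0.079,0.534],"u":[16.648,-4.925,21.459,1.708]}
{"k":11,"theta":[-1.732,-1.148,-2.18,-1.396],"\u03b8\u0307":[-3.125,-15.952,-1.736,-12.71],"ee":[-0.075,0.067,0.51],"u":[20.535,-4.261,25.993,1.685]}
{"k":12,"theta":[-1.774,-1.374,-2.193,-1.567],"\u03b8\u0307":[-2.507,-14.26,-0.125,-10.056],"ee":[-0.096,0.063,0.492],"u":[23.066,-3.459,27.101,1.648]}
{"k":13,"theta":[-1.809,-1.575,-2.184,-1.701],"\u03b8\u0307":[-2.334,-12.549,1.301,-7.854],"ee":[-0.11,0.061,0.48],"u":[23.452,-2.858,25.94,1.583]}
{"k":14,"theta":[-1.846,-1.75,-2.154,-1.806],"\u03b8\u0307":[-2.572,-10.897,2.72,-6.139],"ee":[-0.117,0.059,0.472],"u":[22.182,-2.563,23.524,1.461]}
{"k":15,"theta":[-1.888,-1.902,-2.103,-1.887],"\u03b8\u0307":[-3.135,-9.346,4.179,-4.833],"ee":[-0.118,0.053,0.468],"u":[19.869,-2.439,20.39,1.287]}
{"k":16,"theta":[-1.94,-2.031,-2.029,-1.952],"\u03b8\u0307":[-3.845,-7.914,5.585,-3.873],"ee":[-0.115,0.041,0.467],"u":[16.96,-2.149,16.738,1.09]}
{"k":17,"theta":[-2.003,-2.14,-1.937,-2.005],"\u03b8\u0307":[-4.426,-6.599,6.716,-3.135],"ee":[-0.108,0.024,0.466],"u":[13.978,-1.41,12.897,0.889]}
{"k":18,"theta":[-2.071,-2.23,-1.831,-2.047],"\u03b8\u0307":[-4.569,-5.368,7.319,-2.47],"ee":[-0.099,0.003,0.467],"u":[11.444,-0.265,9.437,0.688]}
{"k":19,"theta":[-2.136,-2.301,-1.721,-2.08],"\u03b8\u0307":[-4.075,-4.181,7.245,-1.825],"ee":[-0.089,-0.023,0.468],"u":[9.484,0.996,6.708,0.492]}
{"k":20,"theta":[-2.189,-2.354,-1.617,-2.103],"\u03b8\u0307":[-2.969,-3.027,6.545,-1.236],"ee":[-0.078,-0.051,0.469],"u":[7.896,2.055,4.697,0.312]}
{"k":21,"theta":[-2.223,-2.391,-1.527,-2.119],"\u03b8\u0307":[-1.48,-1.936,5.436,-0.765],"ee":[-0.067,-0.081,0.468],"u":[6.477,2.718,3.219,0.164]}
{"k":22,"theta":[-2.233,-2.413,-1.455,-2.128],"\u03b8\u0307":[0.095,-0.957,4.19,-0.45],"ee":[-0.054,-0.112,0.466],"u":[5.144,2.966,2.071,0.057]}
{"k":23,"theta":[-2.221,-2.421,-1.401,-2.134],"\u03b8\u0307":[1.524,-0.129,3.028,-0.276],"ee":[-0.042,-0.143,0.461],"u":[3.894,2.897,1.088,-0.015]}
{"k":24,"theta":[-2.189,-2.418,-1.363,-2.137],"\u03b8\u0307":[2.707,0.538,2.049,-0.18],"ee":[-0.029,-0.174,0.453],"u":[2.727,2.644,0.164,-0.066]}
{"k":25,"theta":[-2.142,-2.406,-1.338,-2.139],"\u03b8\u0307":[3.617,1.051,1.29,-0.131],"ee":[-0.016,-0.204,0.442],"u":[1.651,2.314,-0.746,-0.106]}
{"k":26,"theta":[-2.082,-2.387,-1.323,-2.141],"\u03b8\u0307":[4.268,1.424,0.741,-0.092],"ee":[-0.003,-0.234,0.429],"u":[0.671,1.987,-1.653,-0.143]}
{"k":27,"theta":[-2.015,-2.364,-1.315,-2.142],"\u03b8\u0307":[4.694,1.672,0.372,-0.056],"ee":[0.011,-0.262,0.413],"u":[-0.212,1.716,-2.543,-0.177]}
{"k":28,"theta":[-1.943,-2.338,-1.311,-2.143],"\u03b8\u0307":[4.933,1.82,0.158,-0.182],"ee":[0.024,-0.289,0.396],"u":[-0.996,1.556,-3.364,-0.177]}
{"k":29,"theta":[-1.868,-2.31,-1.31,-2.144],"\u03b8\u0307":[5.029,1.875,0.038,-0.112],"ee":[0.037,-0.314,0.376],"u":[-1.707,1.47,-4.172,-0.213]}
{"k":30,"theta":[-1.793,-2.282,-1.31,-2.144],"\u03b8\u0307":[5.014,1.859,-0.008,-0.071],"ee":[0.049,-0.337,0.356],"u":[-2.345,1.5,-4.902,-0.24]}
{"k":31,"theta":[-1.718,-2.255,-1.31,-2.144],"\u03b8\u0307":[4.919,1.787,-0.009,-0.009],"ee":[0.061,-0.358,0.334],"u":[-2.924,1.635,-5.556,-0.266]}
{"k":32,"theta":[-1.645,-2.229,-1.31,-2.143],"\u03b8\u0307":[4.768,1.677,0.015,0.029],"ee":[0.072,-0.377,0.311]}
{"summary": "final theta (rad): -1.645 -2.229 -1.310 -2.143"}


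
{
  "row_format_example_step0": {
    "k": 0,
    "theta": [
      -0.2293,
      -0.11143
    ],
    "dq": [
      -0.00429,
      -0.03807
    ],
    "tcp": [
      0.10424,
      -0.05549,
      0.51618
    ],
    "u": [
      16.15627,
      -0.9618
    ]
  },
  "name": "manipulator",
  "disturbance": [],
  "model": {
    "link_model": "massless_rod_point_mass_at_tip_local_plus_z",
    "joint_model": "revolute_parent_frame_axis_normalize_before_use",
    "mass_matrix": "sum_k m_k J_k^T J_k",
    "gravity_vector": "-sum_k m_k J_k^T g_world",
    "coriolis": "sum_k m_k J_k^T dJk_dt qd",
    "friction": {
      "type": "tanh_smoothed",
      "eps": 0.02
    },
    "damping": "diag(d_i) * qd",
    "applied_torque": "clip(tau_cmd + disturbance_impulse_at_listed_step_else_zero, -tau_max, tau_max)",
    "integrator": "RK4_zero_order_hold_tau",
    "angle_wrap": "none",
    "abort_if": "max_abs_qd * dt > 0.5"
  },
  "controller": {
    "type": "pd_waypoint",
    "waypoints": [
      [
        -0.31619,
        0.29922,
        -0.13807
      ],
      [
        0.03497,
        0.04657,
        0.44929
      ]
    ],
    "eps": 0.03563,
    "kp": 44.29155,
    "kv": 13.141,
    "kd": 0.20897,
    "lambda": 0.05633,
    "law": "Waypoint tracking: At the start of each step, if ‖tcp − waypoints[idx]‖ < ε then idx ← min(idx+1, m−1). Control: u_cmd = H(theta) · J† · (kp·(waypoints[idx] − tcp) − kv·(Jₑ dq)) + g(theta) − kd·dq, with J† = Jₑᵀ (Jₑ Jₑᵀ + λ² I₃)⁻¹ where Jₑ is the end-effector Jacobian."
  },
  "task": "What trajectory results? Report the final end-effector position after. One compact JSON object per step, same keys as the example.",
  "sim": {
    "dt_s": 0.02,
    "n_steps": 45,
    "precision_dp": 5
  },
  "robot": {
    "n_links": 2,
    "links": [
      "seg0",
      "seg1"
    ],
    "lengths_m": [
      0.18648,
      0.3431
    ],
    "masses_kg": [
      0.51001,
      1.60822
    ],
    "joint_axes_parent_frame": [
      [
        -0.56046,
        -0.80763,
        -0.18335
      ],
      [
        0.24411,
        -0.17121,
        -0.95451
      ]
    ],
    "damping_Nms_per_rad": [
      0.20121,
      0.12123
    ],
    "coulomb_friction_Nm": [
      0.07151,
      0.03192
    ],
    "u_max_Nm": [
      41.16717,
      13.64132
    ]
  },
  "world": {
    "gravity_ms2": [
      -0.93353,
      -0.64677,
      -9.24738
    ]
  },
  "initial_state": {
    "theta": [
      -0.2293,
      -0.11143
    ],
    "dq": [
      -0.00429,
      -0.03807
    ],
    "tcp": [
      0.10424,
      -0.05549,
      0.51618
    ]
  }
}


{"k":1,"theta":[-0.22301,-0.11775],"dq":[0.63263,-0.57669],"tcp":[0.10184,-0.05321,0.51689],"u":[12.24553,-0.69761]}
{"k":2,"theta":[-0.20569,-0.13167],"dq":[1.09991,-0.80316],"tcp":[0.09506,-0.04721,0.51874],"u":[9.39522,-0.57333]}
{"k":3,"theta":[-0.18022,-0.14872],"dq":[1.44763,-0.89275],"tcp":[0.0849,-0.03863,0.52118],"u":[7.28028,-0.50492]}
{"k":4,"theta":[-0.14866,-0.1669],"dq":[1.71101,-0.91913],"tcp":[0.07215,-0.02815,0.52374],"u":[5.67324,-0.45945]}
{"k":5,"theta":[-0.11242,-0.18528],"dq":[1.91473,-0.91426],"tcp":[0.0574,-0.0162,0.52603],"u":[4.41395,-0.42335]}
{"k":6,"theta":[-0.07254,-0.20338],"dq":[2.07594,-0.89231],"tcp":[0.04108,-0.00308,0.52775],"u":[3.39041,-0.39074]}
{"k":7,"theta":[-0.02974,-0.22092],"dq":[2.20649,-0.85965],"tcp":[0.02355,0.011,0.52868],"u":[2.52474,-0.35897]}
{"k":8,"theta":[0.01544,-0.23772],"dq":[2.31447,-0.81917],"tcp":[0.00506,0.02585,0.52862],"u":[1.76316,-0.32675]}
{"k":9,"theta":[0.06261,-0.25365],"dq":[2.40535,-0.77227],"tcp":[-0.01416,0.04136,0.52743],"u":[1.06883,-0.29351]}
{"k":10,"theta":[0.11146,-0.26857],"dq":[2.48278,-0.71969],"tcp":[-0.03391,0.05739,0.52498],"u":[0.41688,-0.25903]}
{"k":11,"theta":[0.16175,-0.28239],"dq":[2.54907,-0.66195],"tcp":[-0.05402,0.07384,0.52118],"u":[-0.20909,-0.22334]}
{"k":12,"theta":[0.21326,-0.295],"dq":[2.60567,-0.59953],"tcp":[-0.07434,0.09061,0.51597],"u":[-0.81946,-0.18662]}
{"k":13,"theta":[0.26582,-0.30632],"dq":[2.65339,-0.53297],"tcp":[-0.09471,0.10759,0.50929],"u":[-1.4203,-0.1492]}
{"k":14,"theta":[0.31925,-0.31627],"dq":[2.69263,-0.46288],"tcp":[-0.11499,0.12467,0.50113],"u":[-2.01457,-0.11151]}
{"k":15,"theta":[0.37338,-0.3248],"dq":[2.72349,-0.38997],"tcp":[-0.13502,0.14176,0.49146],"u":[-2.60297,-0.07408]}
{"k":16,"theta":[0.42805,-0.33184],"dq":[2.74593,-0.31501],"tcp":[-0.15468,0.15874,0.48032],"u":[-3.18462,-0.03748]}
{"k":17,"theta":[0.48308,-0.33738],"dq":[2.75983,-0.23884],"tcp":[-0.17382,0.17552,0.46775],"u":[-3.75746,-0.00233]}
{"k":18,"theta":[0.5383,-0.34139],"dq":[2.76504,-0.16229],"tcp":[-0.19234,0.192,0.45381],"u":[-4.31865,0.03076]}
{"k":19,"theta":[0.59353,-0.34388],"dq":[2.76144,-0.08624],"tcp":[-0.21011,0.20808,0.43857],"u":[-4.86491,0.06117]}
{"k":20,"theta":[0.64861,-0.34487],"dq":[2.74876,-0.01517],"tcp":[-0.22703,0.22366,0.42216],"u":[-5.39265,0.08965]}
{"k":21,"theta":[0.70333,-0.34476],"dq":[2.72507,0.01628],"tcp":[-0.24299,0.23869,0.40468],"u":[-5.89836,0.12829]}
{"k":22,"theta":[0.75749,-0.3442],"dq":[2.69268,0.03911],"tcp":[-0.25788,0.25314,0.38628],"u":[-6.37921,0.16628]}
{"k":23,"theta":[0.81092,-0.34303],"dq":[2.65346,0.08044],"tcp":[-0.27165,0.26692,0.36709],"u":[-6.83177,0.19324]}
{"k":24,"theta":[0.86351,-0.34092],"dq":[2.60716,0.13192],"tcp":[-0.28431,0.27995,0.34727],"u":[-7.25287,0.21137]}
{"k":25,"theta":[0.9151,-0.33777],"dq":[2.55375,0.18561],"tcp":[-0.29583,0.29219,0.32699],"u":[-7.64014,0.22295]}
{"k":26,"theta":[0.96555,-0.33356],"dq":[2.49358,0.23766],"tcp":[-0.30623,0.3036,0.30639],"u":[-7.99195,0.22911]}
{"k":27,"theta":[1.01474,-0.32835],"dq":[2.4272,0.28635],"tcp":[-0.31553,0.31416,0.28564],"u":[-8.30735,0.23041]}
{"k":28,"theta":[1.06255,-0.32221],"dq":[2.35531,0.33093],"tcp":[-0.32375,0.32386,0.26489],"u":[-8.58604,0.2272]}
{"k":29,"theta":[1.10887,-0.31522],"dq":[2.2787,0.37114],"tcp":[-0.33094,0.33273,0.24426],"u":[-8.82829,0.21981]}
{"k":30,"theta":[1.15363,-0.30748],"dq":[2.19816,0.40694],"tcp":[-0.33716,0.34076,0.2239],"u":[-9.03497,0.20858]}
{"k":31,"theta":[1.19674,-0.29907],"dq":[2.11451,0.43841],"tcp":[-0.34246,0.34799,0.2039],"u":[-9.20738,0.1939]}
{"k":32,"theta":[1.23816,-0.29008],"dq":[2.02856,0.46575],"tcp":[-0.34691,0.35446,0.18437],"u":[-9.3473,0.17615]}
{"k":33,"theta":[1.27785,-0.28057],"dq":[1.94109,0.48918],"tcp":[-0.35059,0.3602,0.16539],"u":[-9.45681,0.15576]}
{"k":34,"theta":[1.31578,-0.27064],"dq":[1.85285,0.50897],"tcp":[-0.35356,0.36526,0.14703],"u":[-9.53826,0.13315]}
{"k":35,"theta":[1.35194,-0.26035],"dq":[1.76451,0.5254],"tcp":[-0.35591,0.36969,0.12935],"u":[-9.59417,0.10873]}
{"k":36,"theta":[1.38635,-0.24976],"dq":[1.6767,0.53876],"tcp":[-0.3577,0.37352,0.11238],"u":[-9.62715,0.08289]}
{"k":37,"theta":[1.41901,-0.23893],"dq":[1.58997,0.54933],"tcp":[-0.35901,0.37682,0.09616],"u":[-9.63983,0.056]}
{"k":38,"theta":[1.44995,-0.22792],"dq":[1.50483,0.55741],"tcp":[-0.3599,0.37963,0.08069],"u":[-9.6348,0.0284]}
{"k":39,"theta":[1.47921,-0.21677],"dq":[1.42167,0.56324],"tcp":[-0.36043,0.382,0.066],"u":[-9.61458,0.00038]}
{"k":40,"theta":[1.50683,-0.20552],"dq":[1.34086,0.56709],"tcp":[-0.36066,0.38397,0.05206],"u":[-9.58152,-0.02777]}
{"k":41,"theta":[1.53287,-0.19421],"dq":[1.26267,0.56918],"tcp":[-0.36064,0.38558,0.03889],"u":[-9.53784,-0.05585]}
{"k":42,"theta":[1.55736,-0.18287],"dq":[1.18732,0.56973],"tcp":[-0.36041,0.38687,0.02645],"u":[-9.48558,-0.08365]}
{"k":43,"theta":[1.58038,-0.17153],"dq":[1.11498,0.56893],"tcp":[-0.36002,0.38788,0.01474],"u":[-9.42656,-0.11101]}
{"k":44,"theta":[1.60199,-0.16022],"dq":[1.04576,0.56695],"tcp":[-0.35951,0.38865,0.00373],"u":[-9.36244,-0.13781]}
{"k":45,"theta":[1.62224,-0.14896],"dq":[0.97972,0.56395],"tcp":[-0.3589,0.3892,-0.00662]}
{"summary": "final tcp position (m): -0.35890 0.38920 -0.00662"}


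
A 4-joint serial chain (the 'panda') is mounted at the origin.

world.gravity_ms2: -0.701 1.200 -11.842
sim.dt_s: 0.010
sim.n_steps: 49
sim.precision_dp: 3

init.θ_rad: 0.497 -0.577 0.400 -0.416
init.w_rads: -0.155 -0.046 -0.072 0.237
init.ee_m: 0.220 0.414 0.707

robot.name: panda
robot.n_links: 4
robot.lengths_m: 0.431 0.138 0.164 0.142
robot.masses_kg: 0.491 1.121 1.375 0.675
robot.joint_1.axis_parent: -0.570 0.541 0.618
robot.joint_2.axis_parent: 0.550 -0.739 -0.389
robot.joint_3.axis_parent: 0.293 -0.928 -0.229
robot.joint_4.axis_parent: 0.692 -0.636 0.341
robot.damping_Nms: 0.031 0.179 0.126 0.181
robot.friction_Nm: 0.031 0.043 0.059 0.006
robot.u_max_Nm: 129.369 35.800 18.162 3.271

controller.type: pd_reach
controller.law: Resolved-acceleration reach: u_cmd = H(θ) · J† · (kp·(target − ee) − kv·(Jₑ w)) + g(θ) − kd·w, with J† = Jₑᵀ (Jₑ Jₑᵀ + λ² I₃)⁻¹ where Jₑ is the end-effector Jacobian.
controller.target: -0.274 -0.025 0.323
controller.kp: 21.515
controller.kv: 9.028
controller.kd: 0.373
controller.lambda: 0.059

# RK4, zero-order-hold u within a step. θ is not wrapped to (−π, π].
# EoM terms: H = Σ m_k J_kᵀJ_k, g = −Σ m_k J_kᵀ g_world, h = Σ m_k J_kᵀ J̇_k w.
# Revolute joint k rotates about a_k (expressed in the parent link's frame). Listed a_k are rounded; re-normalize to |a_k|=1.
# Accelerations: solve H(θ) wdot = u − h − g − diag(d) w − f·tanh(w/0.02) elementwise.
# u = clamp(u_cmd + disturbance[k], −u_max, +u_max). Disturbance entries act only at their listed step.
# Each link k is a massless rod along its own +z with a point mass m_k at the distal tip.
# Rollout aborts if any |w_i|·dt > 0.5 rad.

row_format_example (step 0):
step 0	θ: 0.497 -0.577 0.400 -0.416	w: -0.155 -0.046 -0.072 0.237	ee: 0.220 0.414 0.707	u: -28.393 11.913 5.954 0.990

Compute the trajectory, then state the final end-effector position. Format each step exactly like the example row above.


step 1	θ: 0.494 -0.581 0.403 -0.418	w: -0.507 -0.715 0.533 -0.569	ee: 0.220 0.413 0.708	u: -27.275 11.822 5.536 1.270
step 2	θ: 0.487 -0.590 0.408 -0.424	w: -0.779 -1.042 0.625 -0.661	ee: 0.219 0.412 0.708	u: -25.812 11.421 5.248 1.254
step 3	θ: 0.478 -0.601 0.414 -0.431	w: -0.995 -1.206 0.587 -0.699	ee: 0.218 0.409 0.709	u: -24.427 10.978 5.024 1.218
step 4	θ: 0.468 -0.614 0.420 -0.438	w: -1.178 -1.304 0.513 -0.723	ee: 0.217 0.406 0.709	u: -23.137 10.541 4.828 1.179
step 5	θ: 0.455 -0.627 0.425 -0.445	w: -1.338 -1.371 0.432 -0.740	ee: 0.217 0.403 0.710	u: -21.934 10.125 4.648 1.140
step 6	θ: 0.441 -0.641 0.429 -0.453	w: -1.480 -1.424 0.353 -0.751	ee: 0.216 0.398 0.711	u: -20.809 9.732 4.478 1.102
step 7	θ: 0.425 -0.655 0.432 -0.460	w: -1.608 -1.467 0.280 -0.759	ee: 0.215 0.394 0.712	u: -19.753 9.363 4.317 1.065
step 8	θ: 0.409 -0.670 0.434 -0.468	w: -1.723 -1.505 0.213 -0.764	ee: 0.214 0.388 0.713	u: -18.758 9.017 4.164 1.030
step 9	θ: 0.391 -0.685 0.436 -0.476	w: -1.827 -1.538 0.149 -0.766	ee: 0.213 0.383 0.715	u: -17.816 8.693 4.020 0.997
step 10	θ: 0.372 -0.701 0.437 -0.483	w: -1.922 -1.568 0.090 -0.766	ee: 0.212 0.377 0.716	u: -16.922 8.389 3.884 0.966
step 11	θ: 0.353 -0.717 0.438 -0.491	w: -2.008 -1.595 0.035 -0.764	ee: 0.210 0.371 0.717	u: -16.072 8.104 3.755 0.937
step 12	θ: 0.332 -0.733 0.438 -0.499	w: -2.087 -1.630 0.000 -0.770	ee: 0.209 0.364 0.719	u: -15.261 7.840 3.626 0.913
step 13	θ: 0.311 -0.749 0.438 -0.506	w: -2.160 -1.674 -0.013 -0.780	ee: 0.208 0.357 0.720	u: -14.480 7.594 3.493 0.893
step 14	θ: 0.289 -0.766 0.438 -0.514	w: -2.226 -1.712 -0.029 -0.780	ee: 0.206 0.350 0.722	u: -13.725 7.359 3.368 0.870
step 15	θ: 0.266 -0.784 0.437 -0.522	w: -2.285 -1.743 -0.051 -0.774	ee: 0.204 0.342 0.723	u: -12.996 7.135 3.252 0.848
step 16	θ: 0.243 -0.801 0.437 -0.530	w: -2.338 -1.767 -0.079 -0.765	ee: 0.203 0.335 0.724	u: -12.294 6.922 3.146 0.827
step 17	θ: 0.220 -0.819 0.436 -0.537	w: -2.385 -1.786 -0.112 -0.755	ee: 0.201 0.327 0.725	u: -11.617 6.721 3.050 0.808
step 18	θ: 0.196 -0.837 0.434 -0.545	w: -2.429 -1.802 -0.145 -0.744	ee: 0.198 0.319 0.726	u: -10.964 6.533 2.961 0.791
step 19	θ: 0.171 -0.855 0.433 -0.552	w: -2.468 -1.817 -0.179 -0.733	ee: 0.196 0.310 0.727	u: -10.333 6.358 2.879 0.776
step 20	θ: 0.146 -0.873 0.431 -0.559	w: -2.503 -1.830 -0.212 -0.722	ee: 0.194 0.302 0.728	u: -9.722 6.194 2.803 0.762
step 21	θ: 0.121 -0.891 0.429 -0.567	w: -2.536 -1.841 -0.244 -0.711	ee: 0.191 0.294 0.729	u: -9.129 6.041 2.734 0.750
step 22	θ: 0.096 -0.910 0.426 -0.574	w: -2.564 -1.852 -0.276 -0.700	ee: 0.189 0.285 0.729	u: -8.554 5.899 2.669 0.740
step 23	θ: 0.070 -0.928 0.423 -0.581	w: -2.590 -1.861 -0.307 -0.688	ee: 0.186 0.276 0.730	u: -7.995 5.766 2.610 0.731
step 24	θ: 0.044 -0.947 0.420 -0.588	w: -2.613 -1.870 -0.336 -0.677	ee: 0.183 0.268 0.730	u: -7.451 5.643 2.557 0.724
step 25	θ: 0.018 -0.966 0.416 -0.594	w: -2.634 -1.877 -0.365 -0.665	ee: 0.180 0.259 0.730	u: -6.922 5.529 2.507 0.718
step 26	θ: -0.009 -0.985 0.413 -0.601	w: -2.652 -1.882 -0.393 -0.653	ee: 0.177 0.250 0.730	u: -6.405 5.423 2.463 0.713
step 27	θ: -0.035 -1.003 0.409 -0.607	w: -2.667 -1.886 -0.419 -0.641	ee: 0.174 0.242 0.730	u: -5.901 5.325 2.423 0.710
step 28	θ: -0.062 -1.022 0.404 -0.614	w: -2.681 -1.889 -0.445 -0.630	ee: 0.171 0.233 0.729	u: -5.409 5.235 2.386 0.708
step 29	θ: -0.089 -1.041 0.400 -0.620	w: -2.692 -1.891 -0.469 -0.618	ee: 0.167 0.224 0.728	u: -4.929 5.152 2.354 0.706
step 30	θ: -0.116 -1.060 0.395 -0.626	w: -2.702 -1.891 -0.492 -0.606	ee: 0.164 0.216 0.727	u: -4.458 5.075 2.326 0.706
step 31	θ: -0.143 -1.079 0.390 -0.632	w: -2.709 -1.890 -0.514 -0.594	ee: 0.160 0.207 0.726	u: -3.999 5.005 2.301 0.706
step 32	θ: -0.170 -1.098 0.385 -0.638	w: -2.715 -1.887 -0.535 -0.583	ee: 0.156 0.198 0.725	u: -3.548 4.941 2.279 0.708
step 33	θ: -0.197 -1.117 0.379 -0.644	w: -2.720 -1.883 -0.555 -0.571	ee: 0.153 0.190 0.723	u: -3.107 4.882 2.261 0.710
step 34	θ: -0.224 -1.135 0.374 -0.649	w: -2.722 -1.878 -0.573 -0.560	ee: 0.149 0.181 0.722	u: -2.675 4.828 2.246 0.713
step 35	θ: -0.252 -1.154 0.368 -0.655	w: -2.724 -1.871 -0.590 -0.549	ee: 0.145 0.173 0.720	u: -2.252 4.779 2.233 0.716
step 36	θ: -0.279 -1.173 0.362 -0.660	w: -2.723 -1.863 -0.606 -0.538	ee: 0.140 0.165 0.718	u: -1.837 4.735 2.223 0.720
step 37	θ: -0.306 -1.191 0.356 -0.666	w: -2.722 -1.853 -0.621 -0.527	ee: 0.136 0.156 0.715	u: -1.430 4.695 2.216 0.725
step 38	θ: -0.333 -1.210 0.349 -0.671	w: -2.719 -1.842 -0.635 -0.516	ee: 0.132 0.148 0.713	u: -1.031 4.658 2.211 0.730
step 39	θ: -0.360 -1.228 0.343 -0.676	w: -2.716 -1.830 -0.647 -0.506	ee: 0.127 0.140 0.710	u: -0.639 4.625 2.208 0.736
step 40	θ: -0.388 -1.246 0.336 -0.681	w: -2.711 -1.817 -0.658 -0.495	ee: 0.123 0.132 0.707	u: -0.255 4.595 2.206 0.742
step 41	θ: -0.415 -1.265 0.330 -0.686	w: -2.705 -1.803 -0.668 -0.485	ee: 0.118 0.125 0.704	u: 0.122 4.567 2.207 0.748
step 42	θ: -0.442 -1.282 0.323 -0.691	w: -2.698 -1.787 -0.677 -0.475	ee: 0.114 0.117 0.701	u: 0.491 4.542 2.209 0.755
step 43	θ: -0.469 -1.300 0.316 -0.696	w: -2.690 -1.770 -0.685 -0.466	ee: 0.109 0.110 0.698	u: 0.854 4.519 2.212 0.762
step 44	θ: -0.495 -1.318 0.309 -0.700	w: -2.681 -1.753 -0.691 -0.456	ee: 0.104 0.102 0.694	u: 1.210 4.497 2.217 0.769
step 45	θ: -0.522 -1.335 0.303 -0.705	w: -2.671 -1.734 -0.696 -0.447	ee: 0.099 0.095 0.691	u: 1.558 4.478 2.222 0.776
step 46	θ: -0.549 -1.353 0.296 -0.709	w: -2.661 -1.715 -0.701 -0.438	ee: 0.095 0.088 0.687	u: 1.900 4.459 2.229 0.783
step 47	θ: -0.575 -1.370 0.289 -0.714	w: -2.650 -1.694 -0.704 -0.429	ee: 0.090 0.081 0.683	u: 2.235 4.441 2.236 0.790
step 48	θ: -0.602 -1.386 0.282 -0.718	w: -2.638 -1.673 -0.706 -0.420	ee: 0.085 0.074 0.679	u: 2.564 4.424 2.244 0.798
step 49	θ: -0.628 -1.403 0.274 -0.722	w: -2.625 -1.651 -0.707 -0.411	ee: 0.080 0.068 0.675
final ee position (m): 0.080 0.068 0.675


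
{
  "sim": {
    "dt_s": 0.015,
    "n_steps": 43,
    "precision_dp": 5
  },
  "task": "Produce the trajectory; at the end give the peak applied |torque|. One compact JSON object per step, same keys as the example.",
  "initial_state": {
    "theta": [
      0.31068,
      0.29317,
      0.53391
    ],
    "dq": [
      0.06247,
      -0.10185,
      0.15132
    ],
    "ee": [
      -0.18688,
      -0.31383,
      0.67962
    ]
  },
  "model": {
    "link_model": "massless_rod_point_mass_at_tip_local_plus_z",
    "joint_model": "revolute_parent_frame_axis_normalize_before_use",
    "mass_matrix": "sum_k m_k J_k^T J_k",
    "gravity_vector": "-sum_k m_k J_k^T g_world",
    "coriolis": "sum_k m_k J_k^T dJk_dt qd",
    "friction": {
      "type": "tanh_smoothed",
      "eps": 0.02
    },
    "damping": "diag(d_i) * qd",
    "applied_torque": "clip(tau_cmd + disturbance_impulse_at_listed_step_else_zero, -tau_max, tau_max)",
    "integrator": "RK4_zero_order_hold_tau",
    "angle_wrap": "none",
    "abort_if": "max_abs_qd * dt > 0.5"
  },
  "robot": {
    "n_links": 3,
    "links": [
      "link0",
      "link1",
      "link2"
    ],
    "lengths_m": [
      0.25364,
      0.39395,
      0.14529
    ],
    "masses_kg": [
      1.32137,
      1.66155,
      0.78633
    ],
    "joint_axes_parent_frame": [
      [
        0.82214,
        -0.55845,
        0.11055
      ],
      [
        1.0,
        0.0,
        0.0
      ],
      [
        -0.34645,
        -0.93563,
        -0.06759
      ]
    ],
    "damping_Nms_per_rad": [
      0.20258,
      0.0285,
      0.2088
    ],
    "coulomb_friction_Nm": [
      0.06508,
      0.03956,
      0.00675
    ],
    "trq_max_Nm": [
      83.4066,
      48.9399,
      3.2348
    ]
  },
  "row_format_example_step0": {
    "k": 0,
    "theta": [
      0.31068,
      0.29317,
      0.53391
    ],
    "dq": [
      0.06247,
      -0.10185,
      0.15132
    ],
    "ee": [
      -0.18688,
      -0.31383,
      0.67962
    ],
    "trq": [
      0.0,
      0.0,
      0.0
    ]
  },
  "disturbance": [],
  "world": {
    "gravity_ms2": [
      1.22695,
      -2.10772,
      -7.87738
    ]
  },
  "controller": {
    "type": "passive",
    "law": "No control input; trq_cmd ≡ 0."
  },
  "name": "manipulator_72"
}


{"k":1,"theta":[0.31156,0.29331,0.53876],"dq":[0.05771,0.11692,0.47865],"ee":[-0.1877,-0.31403,0.67898],"trq":[0.0,0.0,0.0]}
{"k":2,"theta":[0.31246,0.2966,0.54789],"dq":[0.06231,0.31973,0.72706],"ee":[-0.18882,-0.31533,0.67732],"trq":[0.0,0.0,0.0]}
{"k":3,"theta":[0.31346,0.30286,0.56029],"dq":[0.07306,0.51339,0.91805],"ee":[-0.19017,-0.31776,0.67469],"trq":[0.0,0.0,0.0]}
{"k":4,"theta":[0.31467,0.31197,0.5752],"dq":[0.0889,0.70046,1.06318],"ee":[-0.19169,-0.32137,0.67108],"trq":[0.0,0.0,0.0]}
{"k":5,"theta":[0.31615,0.32385,0.592],"dq":[0.10917,0.88288,1.17062],"ee":[-0.19332,-0.32615,0.66652],"trq":[0.0,0.0,0.0]}
{"k":6,"theta":[0.31797,0.33844,0.61016],"dq":[0.13351,1.06198,1.24582],"ee":[-0.19502,-0.33213,0.66097],"trq":[0.0,0.0,0.0]}
{"k":7,"theta":[0.32018,0.3557,0.62923],"dq":[0.16186,1.23858,1.29211],"ee":[-0.19675,-0.3393,0.65441],"trq":[0.0,0.0,0.0]}
{"k":8,"theta":[0.32284,0.37559,0.64879],"dq":[0.1944,1.41302,1.31118],"ee":[-0.19845,-0.34766,0.64678],"trq":[0.0,0.0,0.0]}
{"k":9,"theta":[0.32603,0.39808,0.66843],"dq":[0.23163,1.58518,1.3035],"ee":[-0.2001,-0.3572,0.63803],"trq":[0.0,0.0,0.0]}
{"k":10,"theta":[0.32982,0.42313,0.68776],"dq":[0.27426,1.75447,1.26867],"ee":[-0.20165,-0.36789,0.6281],"trq":[0.0,0.0,0.0]}
{"k":11,"theta":[0.33429,0.45069,0.70635],"dq":[0.32332,1.91981,1.20571],"ee":[-0.20308,-0.37971,0.6169],"trq":[0.0,0.0,0.0]}
{"k":12,"theta":[0.33956,0.4807,0.72378],"dq":[0.38016,2.07957,1.11338],"ee":[-0.20433,-0.39264,0.60434],"trq":[0.0,0.0,0.0]}
{"k":13,"theta":[0.34575,0.51304,0.7396],"dq":[0.44648,2.23154,0.99042],"ee":[-0.20538,-0.40663,0.59032],"trq":[0.0,0.0,0.0]}
{"k":14,"theta":[0.35301,0.54759,0.75334],"dq":[0.5244,2.37283,0.83585],"ee":[-0.2062,-0.42163,0.57475],"trq":[0.0,0.0,0.0]}
{"k":15,"theta":[0.36155,0.58415,0.76451],"dq":[0.61648,2.49983,0.64932],"ee":[-0.20676,-0.43758,0.55749],"trq":[0.0,0.0,0.0]}
{"k":16,"theta":[0.37159,0.62249,0.77266],"dq":[0.72582,2.60815,0.43137],"ee":[-0.20702,-0.4544,0.53842],"trq":[0.0,0.0,0.0]}
{"k":17,"theta":[0.38343,0.66228,0.77731],"dq":[0.85604,2.69262,0.1838],"ee":[-0.20696,-0.47199,0.51742],"trq":[0.0,0.0,0.0]}
{"k":18,"theta":[0.3974,0.70312,0.77804],"dq":[1.01116,2.74756,-0.0877],"ee":[-0.20656,-0.49023,0.49433],"trq":[0.0,0.0,0.0]}
{"k":19,"theta":[0.41391,0.74453,0.77463],"dq":[1.19545,2.76718,-0.37089],"ee":[-0.20579,-0.50897,0.46902],"trq":[0.0,0.0,0.0]}
{"k":20,"theta":[0.43343,0.78592,0.76683],"dq":[1.41448,2.74312,-0.67069],"ee":[-0.20463,-0.52803,0.44136],"trq":[0.0,0.0,0.0]}
{"k":21,"theta":[0.45654,0.82657,0.75447],"dq":[1.67323,2.6681,-0.9779],"ee":[-0.20305,-0.54722,0.41124],"trq":[0.0,0.0,0.0]}
{"k":22,"theta":[0.48385,0.86567,0.73751],"dq":[1.97642,2.53485,-1.28211],"ee":[-0.20103,-0.56631,0.37857],"trq":[0.0,0.0,0.0]}
{"k":23,"theta":[0.51608,0.90229,0.71608],"dq":[2.32803,2.33651,-1.57246],"ee":[-0.19851,-0.58506,0.3433],"trq":[0.0,0.0,0.0]}
{"k":24,"theta":[0.55395,0.93541,0.69046],"dq":[2.73072,2.06695,-1.8389],"ee":[-0.19548,-0.6032,0.30541],"trq":[0.0,0.0,0.0]}
{"k":25,"theta":[0.59826,0.96392,0.66107],"dq":[3.18522,1.72105,-2.07385],"ee":[-0.19191,-0.62044,0.26496],"trq":[0.0,0.0,0.0]}
{"k":26,"theta":[0.64976,0.98664,0.62842],"dq":[3.68975,1.29498,-2.27413],"ee":[-0.18778,-0.63653,0.22206],"trq":[0.0,0.0,0.0]}
{"k":27,"theta":[0.70918,1.00235,0.593],"dq":[4.23956,0.78631,-2.44306],"ee":[-0.1831,-0.6512,0.17688],"trq":[0.0,0.0,0.0]}
{"k":28,"theta":[0.77713,1.00981,0.55522],"dq":[4.82675,0.19426,-2.59213],"ee":[-0.1779,-0.66423,0.12963],"trq":[0.0,0.0,0.0]}
{"k":29,"theta":[0.85409,1.00781,0.51528],"dq":[5.4363,-0.47318,-2.73553],"ee":[-0.17223,-0.67545,0.08056],"trq":[0.0,0.0,0.0]}
{"k":30,"theta":[0.94029,0.99522,0.47301],"dq":[6.0582,-1.21826,-2.90761],"ee":[-0.16618,-0.68468,0.02996],"trq":[0.0,0.0,0.0]}
{"k":31,"theta":[1.03582,0.9709,0.42773],"dq":[6.6777,-2.03566,-3.14281],"ee":[-0.15989,-0.6918,-0.02188],"trq":[0.0,0.0,0.0]}
{"k":32,"theta":[1.14052,0.93384,0.37825],"dq":[7.27813,-2.91415,-3.47331],"ee":[-0.15354,-0.69668,-0.07469],"trq":[0.0,0.0,0.0]}
{"k":33,"theta":[1.25398,0.88326,0.32295],"dq":[7.84261,-3.83618,-3.91977],"ee":[-0.14735,-0.69909,-0.12816],"trq":[0.0,0.0,0.0]}
{"k":34,"theta":[1.37554,0.81867,0.2601],"dq":[8.35441,-4.77565,-4.47558],"ee":[-0.14159,-0.69873,-0.18198],"trq":[0.0,0.0,0.0]}
{"k":35,"theta":[1.50427,0.74008,0.18839],"dq":[8.79648,-5.69521,-5.08643],"ee":[-0.13656,-0.69509,-0.23581],"trq":[0.0,0.0,0.0]}
{"k":36,"theta":[1.63899,0.64816,0.10782],"dq":[9.15059,-6.54438,-5.63099],"ee":[-0.1326,-0.68747,-0.28924],"trq":[0.0,0.0,0.0]}
{"k":37,"theta":[1.77825,0.54441,0.02073],"dq":[9.39797,-7.26208,-5.9211],"ee":[-0.13002,-0.67495,-0.34189],"trq":[0.0,0.0,0.0]}
{"k":38,"theta":[1.92033,0.43126,-0.06749],"dq":[9.52518,-7.78923,-5.7503],"ee":[-0.12906,-0.65657,-0.39338],"trq":[0.0,0.0,0.0]}
{"k":39,"theta":[2.06341,0.31187,-0.14881],"dq":[9.53456,-8.08996,-4.99335],"ee":[-0.12972,-0.63151,-0.44345],"trq":[0.0,0.0,0.0]}
{"k":40,"theta":[2.20588,0.1897,-0.21451],"dq":[9.44822,-8.16409,-3.68603],"ee":[-0.13168,-0.59932,-0.49189],"trq":[0.0,0.0,0.0]}
{"k":41,"theta":[2.34654,0.06796,-0.25752],"dq":[9.29774,-8.03625,-2.00492],"ee":[-0.13438,-0.55993,-0.53838],"trq":[0.0,0.0,0.0]}
{"k":42,"theta":[2.48463,-0.05053,-0.27394],"dq":[9.10922,-7.73513,-0.17751],"ee":[-0.13705,-0.51356,-0.58236],"trq":[0.0,0.0,0.0]}
{"k":43,"theta":[2.61971,-0.16336,-0.26325],"dq":[8.89854,-7.28652,1.57578],"ee":[-0.13885,-0.46069,-0.62301]}
{"summary": "max |trq| (N\u00b7m): 0.00000"}


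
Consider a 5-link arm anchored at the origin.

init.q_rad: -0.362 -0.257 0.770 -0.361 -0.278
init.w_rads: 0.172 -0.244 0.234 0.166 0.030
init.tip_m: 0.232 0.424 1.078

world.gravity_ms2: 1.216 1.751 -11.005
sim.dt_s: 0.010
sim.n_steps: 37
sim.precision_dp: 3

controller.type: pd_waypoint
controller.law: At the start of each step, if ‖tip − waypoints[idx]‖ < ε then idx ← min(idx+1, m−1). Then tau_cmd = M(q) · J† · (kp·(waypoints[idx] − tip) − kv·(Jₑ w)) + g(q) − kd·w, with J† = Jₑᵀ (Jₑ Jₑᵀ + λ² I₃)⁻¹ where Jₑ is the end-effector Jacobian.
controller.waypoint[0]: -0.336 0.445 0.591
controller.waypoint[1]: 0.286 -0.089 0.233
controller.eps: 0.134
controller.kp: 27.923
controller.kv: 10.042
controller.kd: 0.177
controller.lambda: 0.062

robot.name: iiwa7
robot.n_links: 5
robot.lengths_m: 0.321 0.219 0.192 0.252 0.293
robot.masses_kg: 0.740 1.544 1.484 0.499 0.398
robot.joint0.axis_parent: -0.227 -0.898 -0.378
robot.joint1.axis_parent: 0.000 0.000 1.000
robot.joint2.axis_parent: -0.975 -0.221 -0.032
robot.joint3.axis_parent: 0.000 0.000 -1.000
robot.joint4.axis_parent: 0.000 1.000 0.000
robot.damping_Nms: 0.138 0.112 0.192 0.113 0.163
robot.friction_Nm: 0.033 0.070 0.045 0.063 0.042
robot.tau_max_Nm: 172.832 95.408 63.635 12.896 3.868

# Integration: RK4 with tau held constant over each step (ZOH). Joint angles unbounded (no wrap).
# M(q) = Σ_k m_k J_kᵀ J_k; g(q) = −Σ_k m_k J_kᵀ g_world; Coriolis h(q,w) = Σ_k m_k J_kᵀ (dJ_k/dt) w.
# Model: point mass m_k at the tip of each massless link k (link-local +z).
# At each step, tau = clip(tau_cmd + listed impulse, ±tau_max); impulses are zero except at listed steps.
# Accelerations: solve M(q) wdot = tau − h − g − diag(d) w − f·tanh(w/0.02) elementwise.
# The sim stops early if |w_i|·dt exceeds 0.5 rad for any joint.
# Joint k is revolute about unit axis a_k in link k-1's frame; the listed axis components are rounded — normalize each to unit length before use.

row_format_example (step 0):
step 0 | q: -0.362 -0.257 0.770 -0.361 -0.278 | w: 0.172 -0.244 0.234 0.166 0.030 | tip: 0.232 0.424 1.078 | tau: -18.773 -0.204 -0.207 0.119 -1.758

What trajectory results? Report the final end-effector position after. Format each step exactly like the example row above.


step 1 | q: -0.362 -0.257 0.774 -0.362 -0.281 | w: -0.205 0.205 0.580 0.134 -0.594 | tip: 0.231 0.426 1.076 | tau: -16.934 -0.149 -0.827 0.090 -1.528
step 2 | q: -0.366 -0.253 0.782 -0.362 -0.289 | w: -0.551 0.606 0.886 0.232 -1.078 | tip: 0.228 0.428 1.073 | tau: -14.432 0.076 -1.368 0.044 -1.352
step 3 | q: -0.373 -0.245 0.792 -0.361 -0.302 | w: -0.866 0.967 1.171 0.275 -1.427 | tip: 0.225 0.430 1.070 | tau: -11.380 0.443 -1.812 0.014 -1.220
step 4 | q: -0.383 -0.234 0.805 -0.360 -0.317 | w: -1.143 1.269 1.436 0.300 -1.666 | tip: 0.221 0.432 1.066 | tau: -7.942 0.928 -2.176 -0.008 -1.123
step 5 | q: -0.396 -0.220 0.821 -0.358 -0.335 | w: -1.381 1.505 1.697 0.108 -1.820 | tip: 0.216 0.434 1.061 | tau: -4.259 1.503 -2.433 0.016 -1.051
step 6 | q: -0.410 -0.204 0.839 -0.356 -0.353 | w: -1.579 1.676 1.911 0.281 -1.890 | tip: 0.211 0.436 1.055 | tau: -0.650 2.119 -2.706 -0.029 -0.998
step 7 | q: -0.427 -0.187 0.859 -0.353 -0.372 | w: -1.736 1.784 2.110 0.327 -1.903 | tip: 0.205 0.438 1.048 | tau: 2.842 2.757 -2.910 -0.048 -0.958
step 8 | q: -0.445 -0.169 0.881 -0.349 -0.391 | w: -1.855 1.836 2.283 0.391 -1.868 | tip: 0.200 0.439 1.041 | tau: 6.071 3.387 -3.083 -0.070 -0.927
step 9 | q: -0.464 -0.150 0.905 -0.345 -0.410 | w: -1.939 1.841 2.430 0.437 -1.797 | tip: 0.194 0.441 1.034 | tau: 8.976 3.990 -3.228 -0.089 -0.901
step 10 | q: -0.484 -0.132 0.929 -0.341 -0.427 | w: -1.991 1.809 2.551 0.472 -1.701 | tip: 0.188 0.442 1.025 | tau: 11.526 4.552 -3.354 -0.106 -0.879
step 11 | q: -0.504 -0.114 0.955 -0.336 -0.443 | w: -2.015 1.749 2.648 0.496 -1.587 | tip: 0.182 0.443 1.017 | tau: 13.718 5.066 -3.468 -0.122 -0.858
step 12 | q: -0.524 -0.097 0.982 -0.331 -0.459 | w: -2.015 1.668 2.721 0.508 -1.464 | tip: 0.176 0.443 1.007 | tau: 15.566 5.527 -3.577 -0.137 -0.839
step 13 | q: -0.544 -0.081 1.010 -0.326 -0.473 | w: -1.994 1.575 2.772 0.512 -1.336 | tip: 0.169 0.444 0.998 | tau: 17.097 5.934 -3.686 -0.152 -0.819
step 14 | q: -0.564 -0.066 1.038 -0.321 -0.485 | w: -1.956 1.474 2.804 0.508 -1.207 | tip: 0.163 0.445 0.988 | tau: 18.343 6.288 -3.799 -0.167 -0.800
step 15 | q: -0.583 -0.051 1.066 -0.316 -0.497 | w: -1.904 1.371 2.818 0.497 -1.082 | tip: 0.156 0.445 0.979 | tau: 19.338 6.592 -3.916 -0.183 -0.781
step 16 | q: -0.602 -0.038 1.094 -0.311 -0.507 | w: -1.840 1.268 2.817 0.481 -0.962 | tip: 0.150 0.445 0.969 | tau: 20.113 6.850 -4.041 -0.199 -0.762
step 17 | q: -0.620 -0.026 1.122 -0.306 -0.516 | w: -1.767 1.168 2.803 0.461 -0.848 | tip: 0.143 0.446 0.958 | tau: 20.700 7.064 -4.172 -0.216 -0.744
step 18 | q: -0.637 -0.015 1.150 -0.302 -0.524 | w: -1.686 1.072 2.777 0.438 -0.742 | tip: 0.136 0.446 0.948 | tau: 21.124 7.240 -4.310 -0.233 -0.726
step 19 | q: -0.653 -0.005 1.178 -0.297 -0.531 | w: -1.600 0.983 2.743 0.413 -0.644 | tip: 0.129 0.446 0.938 | tau: 21.411 7.380 -4.455 -0.251 -0.709
step 20 | q: -0.669 0.005 1.205 -0.293 -0.537 | w: -1.509 0.899 2.700 0.387 -0.553 | tip: 0.121 0.446 0.928 | tau: 21.582 7.488 -4.604 -0.269 -0.693
step 21 | q: -0.684 0.014 1.232 -0.290 -0.542 | w: -1.416 0.823 2.651 0.359 -0.470 | tip: 0.114 0.446 0.918 | tau: 21.654 7.569 -4.758 -0.287 -0.678
step 22 | q: -0.697 0.021 1.258 -0.286 -0.546 | w: -1.320 0.753 2.596 0.331 -0.395 | tip: 0.107 0.446 0.908 | tau: 21.644 7.624 -4.914 -0.305 -0.664
step 23 | q: -0.710 0.029 1.283 -0.283 -0.550 | w: -1.224 0.689 2.537 0.304 -0.327 | tip: 0.099 0.446 0.898 | tau: 21.564 7.658 -5.073 -0.324 -0.651
step 24 | q: -0.722 0.035 1.309 -0.280 -0.553 | w: -1.126 0.632 2.475 0.276 -0.265 | tip: 0.091 0.446 0.888 | tau: 21.427 7.672 -5.231 -0.342 -0.640
step 25 | q: -0.733 0.041 1.333 -0.277 -0.555 | w: -1.030 0.581 2.409 0.250 -0.209 | tip: 0.083 0.446 0.878 | tau: 21.241 7.670 -5.389 -0.359 -0.629
step 26 | q: -0.742 0.047 1.357 -0.275 -0.557 | w: -0.933 0.536 2.341 0.224 -0.160 | tip: 0.075 0.446 0.869 | tau: 21.016 7.652 -5.545 -0.377 -0.620
step 27 | q: -0.751 0.052 1.380 -0.273 -0.558 | w: -0.839 0.496 2.272 0.199 -0.115 | tip: 0.067 0.445 0.860 | tau: 20.757 7.621 -5.698 -0.393 -0.612
step 28 | q: -0.759 0.057 1.402 -0.271 -0.559 | w: -0.745 0.462 2.201 0.176 -0.076 | tip: 0.059 0.445 0.850 | tau: 20.470 7.579 -5.847 -0.409 -0.605
step 29 | q: -0.766 0.061 1.424 -0.269 -0.560 | w: -0.654 0.432 2.129 0.154 -0.041 | tip: 0.051 0.445 0.841 | tau: 20.161 7.527 -5.993 -0.425 -0.599
step 30 | q: -0.772 0.065 1.445 -0.268 -0.560 | w: -0.564 0.404 2.056 0.133 -0.014 | tip: 0.043 0.445 0.832 | tau: 19.840 7.466 -6.133 -0.439 -0.593
step 31 | q: -0.777 0.069 1.465 -0.267 -0.560 | w: -0.476 0.378 1.983 0.113 -0.004 | tip: 0.035 0.444 0.824 | tau: 19.519 7.395 -6.268 -0.453 -0.583
step 32 | q: -0.782 0.073 1.484 -0.266 -0.560 | w: -0.391 0.354 1.908 0.095 -0.001 | tip: 0.026 0.444 0.815 | tau: 19.188 7.318 -6.398 -0.467 -0.573
step 33 | q: -0.785 0.076 1.503 -0.265 -0.560 | w: -0.308 0.334 1.834 0.079 0.002 | tip: 0.018 0.444 0.807 | tau: 18.844 7.236 -6.521 -0.480 -0.564
step 34 | q: -0.788 0.080 1.521 -0.264 -0.560 | w: -0.227 0.317 1.760 0.065 0.003 | tip: 0.010 0.443 0.799 | tau: 18.488 7.148 -6.639 -0.492 -0.557
step 35 | q: -0.790 0.083 1.538 -0.263 -0.560 | w: -0.150 0.303 1.687 0.052 0.005 | tip: 0.002 0.443 0.791 | tau: 18.122 7.058 -6.749 -0.504 -0.550
step 36 | q: -0.791 0.086 1.555 -0.263 -0.560 | w: -0.075 0.292 1.614 0.041 0.006 | tip: -0.006 0.442 0.783 | tau: 17.748 6.964 -6.853 -0.515 -0.545
step 37 | q: -0.791 0.089 1.571 -0.263 -0.560 | w: -0.004 0.283 1.542 0.034 0.007 | tip: -0.014 0.442 0.776
final tip position (m): -0.014 0.442 0.776


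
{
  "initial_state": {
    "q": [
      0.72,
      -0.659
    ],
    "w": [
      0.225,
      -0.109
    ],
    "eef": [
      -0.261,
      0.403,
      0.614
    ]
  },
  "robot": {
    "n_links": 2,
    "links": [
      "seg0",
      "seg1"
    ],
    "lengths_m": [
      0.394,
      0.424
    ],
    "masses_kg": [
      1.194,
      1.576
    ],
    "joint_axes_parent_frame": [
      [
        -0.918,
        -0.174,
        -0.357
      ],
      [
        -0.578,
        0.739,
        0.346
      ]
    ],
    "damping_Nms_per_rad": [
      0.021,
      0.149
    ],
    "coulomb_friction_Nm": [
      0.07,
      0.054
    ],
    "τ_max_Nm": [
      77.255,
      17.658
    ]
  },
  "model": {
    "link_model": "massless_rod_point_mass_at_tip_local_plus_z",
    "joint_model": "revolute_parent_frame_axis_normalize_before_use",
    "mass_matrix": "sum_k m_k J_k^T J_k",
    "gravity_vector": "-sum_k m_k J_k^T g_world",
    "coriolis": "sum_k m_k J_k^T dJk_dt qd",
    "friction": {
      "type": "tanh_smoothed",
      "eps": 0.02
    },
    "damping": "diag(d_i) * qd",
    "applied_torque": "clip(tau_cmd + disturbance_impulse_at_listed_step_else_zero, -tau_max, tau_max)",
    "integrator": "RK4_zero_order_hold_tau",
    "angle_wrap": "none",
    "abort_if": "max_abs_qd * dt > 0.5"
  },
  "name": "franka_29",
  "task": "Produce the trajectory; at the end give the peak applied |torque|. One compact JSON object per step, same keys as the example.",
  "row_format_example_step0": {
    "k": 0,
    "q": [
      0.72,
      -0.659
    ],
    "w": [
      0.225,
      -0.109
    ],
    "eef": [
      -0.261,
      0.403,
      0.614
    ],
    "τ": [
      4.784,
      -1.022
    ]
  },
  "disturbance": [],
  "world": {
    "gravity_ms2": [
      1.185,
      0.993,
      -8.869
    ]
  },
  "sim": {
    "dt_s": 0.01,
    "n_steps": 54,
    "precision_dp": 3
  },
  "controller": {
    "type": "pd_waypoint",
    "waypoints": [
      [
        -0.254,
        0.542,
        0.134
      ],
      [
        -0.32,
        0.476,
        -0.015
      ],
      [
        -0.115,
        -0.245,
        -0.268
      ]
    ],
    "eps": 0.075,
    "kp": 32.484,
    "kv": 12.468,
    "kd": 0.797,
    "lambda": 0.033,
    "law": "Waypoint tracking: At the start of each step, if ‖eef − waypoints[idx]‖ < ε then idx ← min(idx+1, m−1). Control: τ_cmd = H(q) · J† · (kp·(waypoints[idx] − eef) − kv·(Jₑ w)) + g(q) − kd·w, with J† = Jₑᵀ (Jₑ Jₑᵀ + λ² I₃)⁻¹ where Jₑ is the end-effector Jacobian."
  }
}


{"k":1,"q":[0.723,-0.661],"w":[0.367,-0.259],"eef":[-0.262,0.405,0.612],"\u03c4":[2.781,-0.61]}
{"k":2,"q":[0.727,-0.664],"w":[0.49,-0.383],"eef":[-0.262,0.407,0.61],"\u03c4":[0.997,-0.265]}
{"k":3,"q":[0.733,-0.668],"w":[0.595,-0.485],"eef":[-0.264,0.41,0.607],"\u03c4":[-0.592,0.023]}
{"k":4,"q":[0.739,-0.674],"w":[0.685,-0.569],"eef":[-0.265,0.413,0.603],"\u03c4":[-2.01,0.266]}
{"k":5,"q":[0.746,-0.68],"w":[0.761,-0.637],"eef":[-0.267,0.417,0.599],"\u03c4":[-3.275,0.47]}
{"k":6,"q":[0.754,-0.686],"w":[0.826,-0.692],"eef":[-0.268,0.421,0.595],"\u03c4":[-4.405,0.644]}
{"k":7,"q":[0.763,-0.693],"w":[0.88,-0.736],"eef":[-0.27,0.425,0.59],"\u03c4":[-5.414,0.791]}
{"k":8,"q":[0.772,-0.701],"w":[0.926,-0.771],"eef":[-0.272,0.429,0.584],"\u03c4":[-6.317,0.918]}
{"k":9,"q":[0.781,-0.709],"w":[0.963,-0.797],"eef":[-0.274,0.434,0.579],"\u03c4":[-7.126,1.026]}
{"k":10,"q":[0.791,-0.717],"w":[0.993,-0.817],"eef":[-0.276,0.438,0.573],"\u03c4":[-7.85,1.12]}
{"k":11,"q":[0.801,-0.725],"w":[1.017,-0.832],"eef":[-0.278,0.443,0.567],"\u03c4":[-8.499,1.201]}
{"k":12,"q":[0.811,-0.734],"w":[1.036,-0.841],"eef":[-0.28,0.448,0.561],"\u03c4":[-9.081,1.272]}
{"k":13,"q":[0.822,-0.742],"w":[1.05,-0.847],"eef":[-0.282,0.453,0.555],"\u03c4":[-9.604,1.335]}
{"k":14,"q":[0.832,-0.75],"w":[1.06,-0.849],"eef":[-0.283,0.458,0.548],"\u03c4":[-10.073,1.391]}
{"k":15,"q":[0.843,-0.759],"w":[1.067,-0.848],"eef":[-0.285,0.462,0.542],"\u03c4":[-10.495,1.44]}
{"k":16,"q":[0.854,-0.767],"w":[1.07,-0.845],"eef":[-0.287,0.467,0.535],"\u03c4":[-10.875,1.484]}
{"k":17,"q":[0.864,-0.776],"w":[1.07,-0.84],"eef":[-0.289,0.472,0.528],"\u03c4":[-11.216,1.524]}
{"k":18,"q":[0.875,-0.784],"w":[1.068,-0.833],"eef":[-0.29,0.476,0.522],"\u03c4":[-11.524,1.56]}
{"k":19,"q":[0.886,-0.792],"w":[1.064,-0.825],"eef":[-0.292,0.481,0.515],"\u03c4":[-11.801,1.593]}
{"k":20,"q":[0.896,-0.801],"w":[1.058,-0.816],"eef":[-0.293,0.485,0.508],"\u03c4":[-12.05,1.623]}
{"k":21,"q":[0.907,-0.809],"w":[1.051,-0.806],"eef":[-0.295,0.49,0.501],"\u03c4":[-12.275,1.651]}
{"k":22,"q":[0.917,-0.817],"w":[1.042,-0.795],"eef":[-0.296,0.494,0.494],"\u03c4":[-12.477,1.676]}
{"k":23,"q":[0.928,-0.825],"w":[1.032,-0.784],"eef":[-0.297,0.498,0.488],"\u03c4":[-12.66,1.7]}
{"k":24,"q":[0.938,-0.832],"w":[1.021,-0.772],"eef":[-0.299,0.502,0.481],"\u03c4":[-12.824,1.721]}
{"k":25,"q":[0.948,-0.84],"w":[1.009,-0.76],"eef":[-0.3,0.506,0.474],"\u03c4":[-12.972,1.742]}
{"k":26,"q":[0.958,-0.848],"w":[0.996,-0.747],"eef":[-0.301,0.51,0.468],"\u03c4":[-13.105,1.76]}
{"k":27,"q":[0.968,-0.855],"w":[0.982,-0.734],"eef":[-0.302,0.514,0.461],"\u03c4":[-13.224,1.778]}
{"k":28,"q":[0.978,-0.862],"w":[0.968,-0.722],"eef":[-0.303,0.518,0.454],"\u03c4":[-13.332,1.794]}
{"k":29,"q":[0.987,-0.869],"w":[0.954,-0.709],"eef":[-0.304,0.521,0.448],"\u03c4":[-13.428,1.809]}
{"k":30,"q":[0.997,-0.876],"w":[0.939,-0.696],"eef":[-0.305,0.525,0.442],"\u03c4":[-13.515,1.824]}
{"k":31,"q":[1.006,-0.883],"w":[0.923,-0.683],"eef":[-0.306,0.528,0.435],"\u03c4":[-13.592,1.837]}
{"k":32,"q":[1.015,-0.89],"w":[0.908,-0.67],"eef":[-0.307,0.531,0.429],"\u03c4":[-13.661,1.849]}
{"k":33,"q":[1.024,-0.897],"w":[0.892,-0.657],"eef":[-0.307,0.534,0.423],"\u03c4":[-13.723,1.861]}
{"k":34,"q":[1.033,-0.903],"w":[0.877,-0.645],"eef":[-0.308,0.537,0.417],"\u03c4":[-13.777,1.872]}
{"k":35,"q":[1.042,-0.91],"w":[0.861,-0.632],"eef":[-0.309,0.54,0.411],"\u03c4":[-13.826,1.882]}
{"k":36,"q":[1.05,-0.916],"w":[0.845,-0.62],"eef":[-0.309,0.543,0.405],"\u03c4":[-13.868,1.891]}
{"k":37,"q":[1.059,-0.922],"w":[0.829,-0.608],"eef":[-0.31,0.546,0.399],"\u03c4":[-13.906,1.899]}
{"k":38,"q":[1.067,-0.928],"w":[0.813,-0.596],"eef":[-0.311,0.548,0.393],"\u03c4":[-13.938,1.907]}
{"k":39,"q":[1.075,-0.934],"w":[0.797,-0.584],"eef":[-0.311,0.551,0.387],"\u03c4":[-13.967,1.915]}
{"k":40,"q":[1.083,-0.94],"w":[0.781,-0.572],"eef":[-0.312,0.553,0.382],"\u03c4":[-13.991,1.921]}
{"k":41,"q":[1.091,-0.945],"w":[0.766,-0.56],"eef":[-0.312,0.555,0.376],"\u03c4":[-14.011,1.928]}
{"k":42,"q":[1.098,-0.951],"w":[0.75,-0.549],"eef":[-0.312,0.557,0.371],"\u03c4":[-14.028,1.933]}
{"k":43,"q":[1.106,-0.956],"w":[0.735,-0.538],"eef":[-0.313,0.56,0.366],"\u03c4":[-14.043,1.938]}
{"k":44,"q":[1.113,-0.962],"w":[0.719,-0.527],"eef":[-0.313,0.562,0.36],"\u03c4":[-14.054,1.943]}
{"k":45,"q":[1.12,-0.967],"w":[0.704,-0.517],"eef":[-0.314,0.563,0.355],"\u03c4":[-14.063,1.947]}
{"k":46,"q":[1.127,-0.972],"w":[0.689,-0.506],"eef":[-0.314,0.565,0.35],"\u03c4":[-14.069,1.951]}
{"k":47,"q":[1.134,-0.977],"w":[0.674,-0.496],"eef":[-0.314,0.567,0.345],"\u03c4":[-14.073,1.954]}
{"k":48,"q":[1.14,-0.982],"w":[0.66,-0.486],"eef":[-0.314,0.569,0.34],"\u03c4":[-14.075,1.957]}
{"k":49,"q":[1.147,-0.987],"w":[0.645,-0.476],"eef":[-0.315,0.57,0.336],"\u03c4":[-14.076,1.96]}
{"k":50,"q":[1.153,-0.991],"w":[0.631,-0.466],"eef":[-0.315,0.572,0.331],"\u03c4":[-14.075,1.962]}
{"k":51,"q":[1.16,-0.996],"w":[0.617,-0.457],"eef":[-0.315,0.574,0.327],"\u03c4":[-14.072,1.964]}
{"k":52,"q":[1.166,-1.001],"w":[0.603,-0.447],"eef":[-0.315,0.575,0.322],"\u03c4":[-14.068,1.966]}
{"k":53,"q":[1.172,-1.005],"w":[0.59,-0.438],"eef":[-0.316,0.576,0.318],"\u03c4":[-14.063,1.967]}
{"k":54,"q":[1.178,-1.009],"w":[0.576,-0.429],"eef":[-0.316,0.578,0.313]}
{"summary": "max |\u03c4| (N\u00b7m): 14.076"}
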